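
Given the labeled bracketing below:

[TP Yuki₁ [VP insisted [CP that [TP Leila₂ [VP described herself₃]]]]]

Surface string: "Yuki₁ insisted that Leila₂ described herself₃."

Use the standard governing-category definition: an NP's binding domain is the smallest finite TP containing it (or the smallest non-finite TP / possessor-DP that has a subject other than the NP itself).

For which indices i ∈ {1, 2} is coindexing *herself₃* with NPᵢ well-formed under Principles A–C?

{2}

*herself* is an anaphor, so Principle A applies: it must be bound in its binding domain.
Binding domain of *herself₃*: the embedded TP, whose subject is Leila₂.
*Yuki₁* c-commands the anaphor but is outside its binding domain → cannot satisfy Principle A.
*Leila₂* c-commands the anaphor within its binding domain → licit binder.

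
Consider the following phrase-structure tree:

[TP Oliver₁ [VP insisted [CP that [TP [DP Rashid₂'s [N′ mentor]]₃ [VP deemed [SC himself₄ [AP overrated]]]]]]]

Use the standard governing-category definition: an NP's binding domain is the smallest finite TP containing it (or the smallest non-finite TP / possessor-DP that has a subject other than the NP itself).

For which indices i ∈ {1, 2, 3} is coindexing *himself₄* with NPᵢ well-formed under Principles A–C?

{3}

*himself* is an anaphor, so Principle A applies: it must be bound in its binding domain.
Binding domain of *himself₄*: the embedded TP, whose subject is [Rashid₂'s mentor]₃.
*Oliver₁* c-commands the anaphor but is outside its binding domain → cannot satisfy Principle A.
*Rashid₂* does not c-command the anaphor → cannot bind it.
*[Rashid₂'s mentor]₃* c-commands the anaphor within its binding domain → licit binder.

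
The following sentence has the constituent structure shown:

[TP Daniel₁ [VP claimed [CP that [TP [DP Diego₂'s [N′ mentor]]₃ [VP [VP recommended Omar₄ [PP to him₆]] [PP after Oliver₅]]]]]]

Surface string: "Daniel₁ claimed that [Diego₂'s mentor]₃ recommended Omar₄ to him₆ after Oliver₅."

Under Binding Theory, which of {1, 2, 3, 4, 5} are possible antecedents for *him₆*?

{1, 2, 5}

*him* is a pronoun, so Principle B applies: it must be free in its binding domain.
Binding domain of *him₆*: the embedded TP, whose subject is [Diego₂'s mentor]₃.
*Daniel₁* c-commands the pronoun but from outside its binding domain, and is not c-commanded by it → coindexation permitted.
*Diego₂* and the pronoun do not c-command one another → neither Principle B nor Principle C is at stake; coindexation permitted.
*[Diego₂'s mentor]₃* c-commands the pronoun within its binding domain → coindexation would violate Principle B.
*Omar₄* c-commands the pronoun within its binding domain → coindexation would violate Principle B.
*Oliver₅* and the pronoun do not c-command one another → neither Principle B nor Principle C is at stake; coindexation permitted.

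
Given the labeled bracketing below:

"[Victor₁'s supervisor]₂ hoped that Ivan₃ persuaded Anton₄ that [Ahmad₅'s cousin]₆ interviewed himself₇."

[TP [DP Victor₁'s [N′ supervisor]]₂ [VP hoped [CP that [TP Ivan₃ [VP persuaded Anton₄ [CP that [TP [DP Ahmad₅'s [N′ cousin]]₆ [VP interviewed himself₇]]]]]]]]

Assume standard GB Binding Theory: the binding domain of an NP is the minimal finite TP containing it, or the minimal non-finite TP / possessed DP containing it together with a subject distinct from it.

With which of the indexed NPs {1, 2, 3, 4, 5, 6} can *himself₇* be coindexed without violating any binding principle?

{6}

*himself* is an anaphor, so Principle A applies: it must be bound in its binding domain.
Binding domain of *himself₇*: the embedded TP, whose subject is [Ahmad₅'s cousin]₆.
*Victor₁* does not c-command the anaphor → cannot bind it.
*[Victor₁'s supervisor]₂* c-commands the anaphor but is outside its binding domain → cannot satisfy Principle A.
*Ivan₃* c-commands the anaphor but is outside its binding domain → cannot satisfy Principle A.
*Anton₄* c-commands the anaphor but is outside its binding domain → cannot satisfy Principle A.
*Ahmad₅* does not c-command the anaphor → cannot bind it.
*[Ahmad₅'s cousin]₆* c-commands the anaphor within its binding domain → licit binder.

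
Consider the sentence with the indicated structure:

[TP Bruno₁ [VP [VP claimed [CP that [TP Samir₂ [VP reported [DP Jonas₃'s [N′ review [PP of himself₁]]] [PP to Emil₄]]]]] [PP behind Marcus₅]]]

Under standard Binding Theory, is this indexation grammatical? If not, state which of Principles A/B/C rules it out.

Principle A

The two coindexed NPs are *Bruno₁* and *himself₁*.
*himself₁* is an anaphor. Principle A requires it to be bound within its binding domain — the possessed DP, whose subject is Jonas₃.
Within that domain it is c-commanded by *Jonas₃*, which does not share its index.
*Bruno₁* does c-command the anaphor, but from outside its binding domain.
The anaphor is unbound in its domain → Principle A violation.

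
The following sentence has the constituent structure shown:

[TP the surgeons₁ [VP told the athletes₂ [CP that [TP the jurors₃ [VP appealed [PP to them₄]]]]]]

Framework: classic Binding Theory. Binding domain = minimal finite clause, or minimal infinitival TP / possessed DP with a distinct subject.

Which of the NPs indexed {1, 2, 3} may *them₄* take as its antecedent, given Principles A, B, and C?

{1, 2}

*them* is a pronoun, so Principle B applies: it must be free in its binding domain.
Binding domain of *them₄*: the embedded TP, whose subject is the jurors₃.
*the surgeons₁* c-commands the pronoun but from outside its binding domain, and is not c-commanded by it → coindexation permitted.
*the athletes₂* c-commands the pronoun but from outside its binding domain, and is not c-commanded by it → coindexation permitted.
*the jurors₃* c-commands the pronoun within its binding domain → coindexation would violate Principle B.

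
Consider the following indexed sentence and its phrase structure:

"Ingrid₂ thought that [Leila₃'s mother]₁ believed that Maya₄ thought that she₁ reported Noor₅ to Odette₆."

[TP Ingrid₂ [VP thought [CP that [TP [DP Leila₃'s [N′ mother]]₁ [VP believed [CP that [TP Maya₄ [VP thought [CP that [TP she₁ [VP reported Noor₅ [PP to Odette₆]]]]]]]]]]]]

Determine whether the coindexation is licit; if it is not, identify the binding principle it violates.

grammatical

The two coindexed NPs are *[Leila₃'s mother]₁* and *she₁*.
*she₁* is a pronoun; nothing c-commands it within its binding domain (the embedded TP.), so Principle B holds trivially.
*[Leila₃'s mother]₁* is an R-expression; *she₁* does not c-command it, and no other NP shares its index, so Principle C is satisfied.
All principles are respected.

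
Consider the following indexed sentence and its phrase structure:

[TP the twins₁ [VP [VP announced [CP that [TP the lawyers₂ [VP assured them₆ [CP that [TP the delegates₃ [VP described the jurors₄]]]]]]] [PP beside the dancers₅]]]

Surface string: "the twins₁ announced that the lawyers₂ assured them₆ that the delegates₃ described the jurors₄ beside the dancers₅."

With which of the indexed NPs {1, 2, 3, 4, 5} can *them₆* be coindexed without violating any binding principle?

{1, 5}

*them* is a pronoun, so Principle B applies: it must be free in its binding domain.
Binding domain of *them₆*: the embedded TP, whose subject is the lawyers₂.
*the twins₁* c-commands the pronoun but from outside its binding domain, and is not c-commanded by it → coindexation permitted.
*the lawyers₂* c-commands the pronoun within its binding domain → coindexation would violate Principle B.
*the delegates₃*: the pronoun c-commands this R-expression → coindexation would violate Principle C on *the delegates₃*.
*the jurors₄*: the pronoun c-commands this R-expression → coindexation would violate Principle C on *the jurors₄*.
*the dancers₅* and the pronoun do not c-command one another → neither Principle B nor Principle C is at stake; coindexation permitted.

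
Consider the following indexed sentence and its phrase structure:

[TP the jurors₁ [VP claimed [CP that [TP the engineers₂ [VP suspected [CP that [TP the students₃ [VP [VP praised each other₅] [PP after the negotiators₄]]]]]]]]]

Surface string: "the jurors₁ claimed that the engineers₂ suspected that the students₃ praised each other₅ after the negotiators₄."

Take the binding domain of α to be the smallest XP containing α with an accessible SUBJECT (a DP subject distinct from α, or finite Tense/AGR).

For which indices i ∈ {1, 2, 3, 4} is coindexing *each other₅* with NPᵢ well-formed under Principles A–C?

{3}

*each other* is an anaphor, so Principle A applies: it must be bound in its binding domain.
Binding domain of *each other₅*: the embedded TP, whose subject is the students₃.
*the jurors₁* c-commands the anaphor but is outside its binding domain → cannot satisfy Principle A.
*the engineers₂* c-commands the anaphor but is outside its binding domain → cannot satisfy Principle A.
*the students₃* c-commands the anaphor within its binding domain → licit binder.
*the negotiators₄* does not c-command the anaphor → cannot bind it.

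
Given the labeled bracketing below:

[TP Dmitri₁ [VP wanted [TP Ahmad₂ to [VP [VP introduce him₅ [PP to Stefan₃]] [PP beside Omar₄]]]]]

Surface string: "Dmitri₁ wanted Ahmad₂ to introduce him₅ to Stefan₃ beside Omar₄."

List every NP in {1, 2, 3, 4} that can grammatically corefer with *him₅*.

*him* is a pronoun, so Principle B applies: it must be free in its binding domain.
Binding domain of *him₅*: the embedded TP, whose subject is Ahmad₂.
*Dmitri₁* c-commands the pronoun but from outside its binding domain, and is not c-commanded by it → coindexation permitted.
*Ahmad₂* c-commands the pronoun within its binding domain → coindexation would violate Principle B.
*Stefan₃*: the pronoun c-commands this R-expression → coindexation would violate Principle C on *Stefan₃*.
*Omar₄* and the pronoun do not c-command one another → neither Principle B nor Principle C is at stake; coindexation permitted.

{1, 4}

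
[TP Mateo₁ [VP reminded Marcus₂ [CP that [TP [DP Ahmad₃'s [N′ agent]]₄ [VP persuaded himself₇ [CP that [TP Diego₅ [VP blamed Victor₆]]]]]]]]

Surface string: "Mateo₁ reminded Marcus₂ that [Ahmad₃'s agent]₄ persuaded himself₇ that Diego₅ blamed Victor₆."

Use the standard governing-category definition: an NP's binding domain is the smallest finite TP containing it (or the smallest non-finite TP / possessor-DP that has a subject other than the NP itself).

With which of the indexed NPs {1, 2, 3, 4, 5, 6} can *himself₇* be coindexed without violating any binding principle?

{4}

*himself* is an anaphor, so Principle A applies: it must be bound in its binding domain.
Binding domain of *himself₇*: the embedded TP, whose subject is [Ahmad₃'s agent]₄.
*Mateo₁* c-commands the anaphor but is outside its binding domain → cannot satisfy Principle A.
*Marcus₂* c-commands the anaphor but is outside its binding domain → cannot satisfy Principle A.
*Ahmad₃* does not c-command the anaphor → cannot bind it.
*[Ahmad₃'s agent]₄* c-commands the anaphor within its binding domain → licit binder.
*Diego₅* does not c-command the anaphor → cannot bind it.
*Victor₆* does not c-command the anaphor → cannot bind it.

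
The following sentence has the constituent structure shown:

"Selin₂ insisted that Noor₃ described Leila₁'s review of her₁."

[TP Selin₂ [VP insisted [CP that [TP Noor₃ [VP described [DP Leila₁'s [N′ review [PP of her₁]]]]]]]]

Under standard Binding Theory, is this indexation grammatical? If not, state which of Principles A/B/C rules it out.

The two coindexed NPs are *Leila₁* and *her₁*.
*her₁* is a pronoun. Its binding domain is the possessed DP, whose subject is Leila₁.
*Leila₁* c-commands it within that domain and carries the same index.
The pronoun is locally bound → Principle B violation.

Principle B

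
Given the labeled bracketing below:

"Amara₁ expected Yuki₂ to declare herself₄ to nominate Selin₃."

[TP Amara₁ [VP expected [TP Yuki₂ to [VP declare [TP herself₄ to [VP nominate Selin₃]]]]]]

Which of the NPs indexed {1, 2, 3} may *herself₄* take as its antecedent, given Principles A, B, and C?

*herself* is an anaphor, so Principle A applies: it must be bound in its binding domain.
Binding domain of *herself₄*: the embedded TP, whose subject is Yuki₂.
*Amara₁* c-commands the anaphor but is outside its binding domain → cannot satisfy Principle A.
*Yuki₂* c-commands the anaphor within its binding domain → licit binder.
*Selin₃* does not c-command the anaphor → cannot bind it.

{2}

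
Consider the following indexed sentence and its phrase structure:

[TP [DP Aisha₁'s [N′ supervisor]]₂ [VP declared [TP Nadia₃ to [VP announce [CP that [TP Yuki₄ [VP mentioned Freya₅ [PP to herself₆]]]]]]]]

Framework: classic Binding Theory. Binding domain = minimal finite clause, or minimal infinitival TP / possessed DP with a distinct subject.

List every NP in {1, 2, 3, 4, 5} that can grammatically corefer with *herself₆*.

{4, 5}

*herself* is an anaphor, so Principle A applies: it must be bound in its binding domain.
Binding domain of *herself₆*: the embedded TP, whose subject is Yuki₄.
*Aisha₁* does not c-command the anaphor → cannot bind it.
*[Aisha₁'s supervisor]₂* c-commands the anaphor but is outside its binding domain → cannot satisfy Principle A.
*Nadia₃* c-commands the anaphor but is outside its binding domain → cannot satisfy Principle A.
*Yuki₄* c-commands the anaphor within its binding domain → licit binder.
*Freya₅* c-commands the anaphor within its binding domain → licit binder.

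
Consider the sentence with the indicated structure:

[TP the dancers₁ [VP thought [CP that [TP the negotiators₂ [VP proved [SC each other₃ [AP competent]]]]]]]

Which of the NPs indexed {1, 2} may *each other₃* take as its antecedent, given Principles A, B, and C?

{2}

*each other* is an anaphor, so Principle A applies: it must be bound in its binding domain.
Binding domain of *each other₃*: the embedded TP, whose subject is the negotiators₂.
*the dancers₁* c-commands the anaphor but is outside its binding domain → cannot satisfy Principle A.
*the negotiators₂* c-commands the anaphor within its binding domain → licit binder.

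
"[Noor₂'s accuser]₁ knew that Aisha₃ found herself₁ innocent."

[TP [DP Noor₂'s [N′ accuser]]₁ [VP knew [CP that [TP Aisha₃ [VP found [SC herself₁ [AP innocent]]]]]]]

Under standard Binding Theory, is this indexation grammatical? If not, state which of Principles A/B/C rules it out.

The two coindexed NPs are *[Noor₂'s accuser]₁* and *herself₁*.
*herself₁* is an anaphor. Principle A requires it to be bound within its binding domain — the embedded TP, whose subject is Aisha₃.
Within that domain it is c-commanded by *Aisha₃*, which does not share its index.
*[Noor₂'s accuser]₁* does c-command the anaphor, but from outside its binding domain.
The anaphor is unbound in its domain → Principle A violation.

Principle A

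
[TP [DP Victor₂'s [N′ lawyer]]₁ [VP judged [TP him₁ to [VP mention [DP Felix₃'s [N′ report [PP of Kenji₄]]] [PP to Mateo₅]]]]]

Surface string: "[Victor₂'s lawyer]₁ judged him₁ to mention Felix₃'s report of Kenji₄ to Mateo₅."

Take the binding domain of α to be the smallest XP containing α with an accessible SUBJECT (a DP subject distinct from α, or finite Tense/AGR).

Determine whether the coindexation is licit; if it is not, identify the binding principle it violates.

Principle B

The two coindexed NPs are *[Victor₂'s lawyer]₁* and *him₁*.
*him₁* is a pronoun. Its binding domain is the matrix TP, whose subject is [Victor₂'s lawyer]₁.
*[Victor₂'s lawyer]₁* c-commands it within that domain and carries the same index.
The pronoun is locally bound → Principle B violation.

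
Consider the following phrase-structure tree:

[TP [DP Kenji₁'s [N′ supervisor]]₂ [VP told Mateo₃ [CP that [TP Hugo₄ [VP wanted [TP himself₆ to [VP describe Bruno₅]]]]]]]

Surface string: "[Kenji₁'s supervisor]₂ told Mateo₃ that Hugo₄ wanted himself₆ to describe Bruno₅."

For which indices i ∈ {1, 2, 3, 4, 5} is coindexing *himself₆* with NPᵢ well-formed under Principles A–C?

{4}

*himself* is an anaphor, so Principle A applies: it must be bound in its binding domain.
Binding domain of *himself₆*: the embedded TP, whose subject is Hugo₄.
*Kenji₁* does not c-command the anaphor → cannot bind it.
*[Kenji₁'s supervisor]₂* c-commands the anaphor but is outside its binding domain → cannot satisfy Principle A.
*Mateo₃* c-commands the anaphor but is outside its binding domain → cannot satisfy Principle A.
*Hugo₄* c-commands the anaphor within its binding domain → licit binder.
*Bruno₅* does not c-command the anaphor → cannot bind it.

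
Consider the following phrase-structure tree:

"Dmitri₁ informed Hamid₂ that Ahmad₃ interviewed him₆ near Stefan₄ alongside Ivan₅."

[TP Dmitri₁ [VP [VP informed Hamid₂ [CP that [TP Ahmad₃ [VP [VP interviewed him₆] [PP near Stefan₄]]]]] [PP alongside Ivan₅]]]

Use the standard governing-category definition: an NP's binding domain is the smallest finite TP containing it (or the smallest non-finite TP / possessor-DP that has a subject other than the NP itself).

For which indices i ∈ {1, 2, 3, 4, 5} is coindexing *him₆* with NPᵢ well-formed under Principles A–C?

*him* is a pronoun, so Principle B applies: it must be free in its binding domain.
Binding domain of *him₆*: the embedded TP, whose subject is Ahmad₃.
*Dmitri₁* c-commands the pronoun but from outside its binding domain, and is not c-commanded by it → coindexation permitted.
*Hamid₂* c-commands the pronoun but from outside its binding domain, and is not c-commanded by it → coindexation permitted.
*Ahmad₃* c-commands the pronoun within its binding domain → coindexation would violate Principle B.
*Stefan₄* and the pronoun do not c-command one another → neither Principle B nor Principle C is at stake; coindexation permitted.
*Ivan₅* and the pronoun do not c-command one another → neither Principle B nor Principle C is at stake; coindexation permitted.

{1, 2, 4, 5}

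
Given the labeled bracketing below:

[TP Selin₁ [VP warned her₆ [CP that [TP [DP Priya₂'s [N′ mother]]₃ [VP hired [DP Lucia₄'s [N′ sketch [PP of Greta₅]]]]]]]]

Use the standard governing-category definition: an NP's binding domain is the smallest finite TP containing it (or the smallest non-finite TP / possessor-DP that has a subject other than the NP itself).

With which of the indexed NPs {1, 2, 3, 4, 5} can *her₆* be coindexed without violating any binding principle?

none

*her* is a pronoun, so Principle B applies: it must be free in its binding domain.
Binding domain of *her₆*: the matrix TP, whose subject is Selin₁.
*Selin₁* c-commands the pronoun within its binding domain → coindexation would violate Principle B.
*Priya₂*: the pronoun c-commands this R-expression → coindexation would violate Principle C on *Priya₂*.
*[Priya₂'s mother]₃*: the pronoun c-commands this R-expression → coindexation would violate Principle C on *[Priya₂'s mother]₃*.
*Lucia₄*: the pronoun c-commands this R-expression → coindexation would violate Principle C on *Lucia₄*.
*Greta₅*: the pronoun c-commands this R-expression → coindexation would violate Principle C on *Greta₅*.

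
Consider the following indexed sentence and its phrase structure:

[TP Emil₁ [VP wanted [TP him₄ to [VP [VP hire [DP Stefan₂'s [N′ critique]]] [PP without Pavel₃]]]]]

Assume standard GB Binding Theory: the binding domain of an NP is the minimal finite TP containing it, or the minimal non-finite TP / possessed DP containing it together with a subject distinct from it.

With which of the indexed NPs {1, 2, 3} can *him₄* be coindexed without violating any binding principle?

none

*him* is a pronoun, so Principle B applies: it must be free in its binding domain.
Binding domain of *him₄*: the matrix TP, whose subject is Emil₁.
*Emil₁* c-commands the pronoun within its binding domain → coindexation would violate Principle B.
*Stefan₂*: the pronoun c-commands this R-expression → coindexation would violate Principle C on *Stefan₂*.
*Pavel₃*: the pronoun c-commands this R-expression → coindexation would violate Principle C on *Pavel₃*.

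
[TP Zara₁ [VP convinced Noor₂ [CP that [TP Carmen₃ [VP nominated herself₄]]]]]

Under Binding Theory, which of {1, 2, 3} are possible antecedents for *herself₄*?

*herself* is an anaphor, so Principle A applies: it must be bound in its binding domain.
Binding domain of *herself₄*: the embedded TP, whose subject is Carmen₃.
*Zara₁* c-commands the anaphor but is outside its binding domain → cannot satisfy Principle A.
*Noor₂* c-commands the anaphor but is outside its binding domain → cannot satisfy Principle A.
*Carmen₃* c-commands the anaphor within its binding domain → licit binder.

{3}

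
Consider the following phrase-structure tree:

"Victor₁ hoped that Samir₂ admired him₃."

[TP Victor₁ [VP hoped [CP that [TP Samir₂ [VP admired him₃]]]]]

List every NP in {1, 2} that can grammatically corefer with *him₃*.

*him* is a pronoun, so Principle B applies: it must be free in its binding domain.
Binding domain of *him₃*: the embedded TP, whose subject is Samir₂.
*Victor₁* c-commands the pronoun but from outside its binding domain, and is not c-commanded by it → coindexation permitted.
*Samir₂* c-commands the pronoun within its binding domain → coindexation would violate Principle B.

{1}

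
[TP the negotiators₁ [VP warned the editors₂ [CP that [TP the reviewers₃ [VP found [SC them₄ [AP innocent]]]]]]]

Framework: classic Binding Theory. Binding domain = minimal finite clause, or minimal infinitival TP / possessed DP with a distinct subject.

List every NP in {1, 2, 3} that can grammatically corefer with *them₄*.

{1, 2}

*them* is a pronoun, so Principle B applies: it must be free in its binding domain.
Binding domain of *them₄*: the embedded TP, whose subject is the reviewers₃.
*the negotiators₁* c-commands the pronoun but from outside its binding domain, and is not c-commanded by it → coindexation permitted.
*the editors₂* c-commands the pronoun but from outside its binding domain, and is not c-commanded by it → coindexation permitted.
*the reviewers₃* c-commands the pronoun within its binding domain → coindexation would violate Principle B.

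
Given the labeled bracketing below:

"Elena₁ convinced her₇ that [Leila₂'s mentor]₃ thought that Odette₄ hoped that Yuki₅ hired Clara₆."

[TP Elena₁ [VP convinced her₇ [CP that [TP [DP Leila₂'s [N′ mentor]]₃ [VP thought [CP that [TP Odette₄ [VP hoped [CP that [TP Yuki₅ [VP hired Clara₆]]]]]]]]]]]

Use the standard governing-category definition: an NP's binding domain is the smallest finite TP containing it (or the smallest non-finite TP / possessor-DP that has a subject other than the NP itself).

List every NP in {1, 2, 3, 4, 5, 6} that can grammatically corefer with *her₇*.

*her* is a pronoun, so Principle B applies: it must be free in its binding domain.
Binding domain of *her₇*: the matrix TP, whose subject is Elena₁.
*Elena₁* c-commands the pronoun within its binding domain → coindexation would violate Principle B.
*Leila₂*: the pronoun c-commands this R-expression → coindexation would violate Principle C on *Leila₂*.
*[Leila₂'s mentor]₃*: the pronoun c-commands this R-expression → coindexation would violate Principle C on *[Leila₂'s mentor]₃*.
*Odette₄*: the pronoun c-commands this R-expression → coindexation would violate Principle C on *Odette₄*.
*Yuki₅*: the pronoun c-commands this R-expression → coindexation would violate Principle C on *Yuki₅*.
*Clara₆*: the pronoun c-commands this R-expression → coindexation would violate Principle C on *Clara₆*.

none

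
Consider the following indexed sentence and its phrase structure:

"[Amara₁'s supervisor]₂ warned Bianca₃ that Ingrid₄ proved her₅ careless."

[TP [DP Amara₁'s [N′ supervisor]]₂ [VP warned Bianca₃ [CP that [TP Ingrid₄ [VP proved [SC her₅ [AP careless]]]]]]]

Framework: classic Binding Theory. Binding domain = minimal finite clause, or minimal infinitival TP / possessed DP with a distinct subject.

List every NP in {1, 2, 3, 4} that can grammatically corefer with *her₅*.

{1, 2, 3}

*her* is a pronoun, so Principle B applies: it must be free in its binding domain.
Binding domain of *her₅*: the embedded TP, whose subject is Ingrid₄.
*Amara₁* and the pronoun do not c-command one another → neither Principle B nor Principle C is at stake; coindexation permitted.
*[Amara₁'s supervisor]₂* c-commands the pronoun but from outside its binding domain, and is not c-commanded by it → coindexation permitted.
*Bianca₃* c-commands the pronoun but from outside its binding domain, and is not c-commanded by it → coindexation permitted.
*Ingrid₄* c-commands the pronoun within its binding domain → coindexation would violate Principle B.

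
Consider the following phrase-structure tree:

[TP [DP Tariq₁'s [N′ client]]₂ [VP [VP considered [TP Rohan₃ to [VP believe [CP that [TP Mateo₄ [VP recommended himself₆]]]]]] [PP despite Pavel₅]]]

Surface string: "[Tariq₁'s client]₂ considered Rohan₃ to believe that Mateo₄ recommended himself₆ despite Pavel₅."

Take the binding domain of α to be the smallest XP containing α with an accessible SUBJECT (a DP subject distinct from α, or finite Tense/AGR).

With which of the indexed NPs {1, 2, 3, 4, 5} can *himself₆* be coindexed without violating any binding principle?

{4}

*himself* is an anaphor, so Principle A applies: it must be bound in its binding domain.
Binding domain of *himself₆*: the embedded TP, whose subject is Mateo₄.
*Tariq₁* does not c-command the anaphor → cannot bind it.
*[Tariq₁'s client]₂* c-commands the anaphor but is outside its binding domain → cannot satisfy Principle A.
*Rohan₃* c-commands the anaphor but is outside its binding domain → cannot satisfy Principle A.
*Mateo₄* c-commands the anaphor within its binding domain → licit binder.
*Pavel₅* does not c-command the anaphor → cannot bind it.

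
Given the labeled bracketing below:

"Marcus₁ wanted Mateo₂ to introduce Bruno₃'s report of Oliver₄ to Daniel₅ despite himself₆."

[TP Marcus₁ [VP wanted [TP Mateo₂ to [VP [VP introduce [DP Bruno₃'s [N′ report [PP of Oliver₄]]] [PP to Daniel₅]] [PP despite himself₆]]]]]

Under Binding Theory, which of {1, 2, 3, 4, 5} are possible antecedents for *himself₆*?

{2}

*himself* is an anaphor, so Principle A applies: it must be bound in its binding domain.
Binding domain of *himself₆*: the embedded TP, whose subject is Mateo₂.
*Marcus₁* c-commands the anaphor but is outside its binding domain → cannot satisfy Principle A.
*Mateo₂* c-commands the anaphor within its binding domain → licit binder.
*Bruno₃* does not c-command the anaphor → cannot bind it.
*Oliver₄* does not c-command the anaphor → cannot bind it.
*Daniel₅* does not c-command the anaphor → cannot bind it.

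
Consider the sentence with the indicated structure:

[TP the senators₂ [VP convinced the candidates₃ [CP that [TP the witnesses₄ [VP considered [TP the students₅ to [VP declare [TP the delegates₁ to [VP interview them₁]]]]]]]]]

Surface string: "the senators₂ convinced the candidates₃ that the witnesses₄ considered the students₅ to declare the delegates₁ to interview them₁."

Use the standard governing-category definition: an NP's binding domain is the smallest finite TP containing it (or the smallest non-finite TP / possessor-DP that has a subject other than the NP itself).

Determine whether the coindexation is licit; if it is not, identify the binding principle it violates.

The two coindexed NPs are *the delegates₁* and *them₁*.
*them₁* is a pronoun. Its binding domain is the embedded TP, whose subject is the delegates₁.
*the delegates₁* c-commands it within that domain and carries the same index.
The pronoun is locally bound → Principle B violation.

Principle B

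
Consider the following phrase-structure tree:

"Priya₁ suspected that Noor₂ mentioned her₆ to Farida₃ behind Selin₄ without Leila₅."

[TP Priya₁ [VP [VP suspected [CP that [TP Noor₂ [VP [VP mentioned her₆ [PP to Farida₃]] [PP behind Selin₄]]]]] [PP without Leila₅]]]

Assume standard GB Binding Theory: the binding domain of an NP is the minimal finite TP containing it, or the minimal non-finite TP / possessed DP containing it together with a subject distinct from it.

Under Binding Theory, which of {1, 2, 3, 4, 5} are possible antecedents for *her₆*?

*her* is a pronoun, so Principle B applies: it must be free in its binding domain.
Binding domain of *her₆*: the embedded TP, whose subject is Noor₂.
*Priya₁* c-commands the pronoun but from outside its binding domain, and is not c-commanded by it → coindexation permitted.
*Noor₂* c-commands the pronoun within its binding domain → coindexation would violate Principle B.
*Farida₃*: the pronoun c-commands this R-expression → coindexation would violate Principle C on *Farida₃*.
*Selin₄* and the pronoun do not c-command one another → neither Principle B nor Principle C is at stake; coindexation permitted.
*Leila₅* and the pronoun do not c-command one another → neither Principle B nor Principle C is at stake; coindexation permitted.

{1, 4, 5}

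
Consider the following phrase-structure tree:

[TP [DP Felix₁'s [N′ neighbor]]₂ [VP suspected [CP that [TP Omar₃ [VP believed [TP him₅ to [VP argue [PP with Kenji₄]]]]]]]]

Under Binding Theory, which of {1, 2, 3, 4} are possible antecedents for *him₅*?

{1, 2}

*him* is a pronoun, so Principle B applies: it must be free in its binding domain.
Binding domain of *him₅*: the embedded TP, whose subject is Omar₃.
*Felix₁* and the pronoun do not c-command one another → neither Principle B nor Principle C is at stake; coindexation permitted.
*[Felix₁'s neighbor]₂* c-commands the pronoun but from outside its binding domain, and is not c-commanded by it → coindexation permitted.
*Omar₃* c-commands the pronoun within its binding domain → coindexation would violate Principle B.
*Kenji₄*: the pronoun c-commands this R-expression → coindexation would violate Principle C on *Kenji₄*.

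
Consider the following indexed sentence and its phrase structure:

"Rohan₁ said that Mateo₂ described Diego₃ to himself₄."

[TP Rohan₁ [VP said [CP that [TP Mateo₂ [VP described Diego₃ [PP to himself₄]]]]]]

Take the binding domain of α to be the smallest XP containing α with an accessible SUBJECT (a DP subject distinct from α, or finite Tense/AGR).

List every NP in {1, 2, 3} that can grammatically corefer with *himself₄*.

*himself* is an anaphor, so Principle A applies: it must be bound in its binding domain.
Binding domain of *himself₄*: the embedded TP, whose subject is Mateo₂.
*Rohan₁* c-commands the anaphor but is outside its binding domain → cannot satisfy Principle A.
*Mateo₂* c-commands the anaphor within its binding domain → licit binder.
*Diego₃* c-commands the anaphor within its binding domain → licit binder.

{2, 3}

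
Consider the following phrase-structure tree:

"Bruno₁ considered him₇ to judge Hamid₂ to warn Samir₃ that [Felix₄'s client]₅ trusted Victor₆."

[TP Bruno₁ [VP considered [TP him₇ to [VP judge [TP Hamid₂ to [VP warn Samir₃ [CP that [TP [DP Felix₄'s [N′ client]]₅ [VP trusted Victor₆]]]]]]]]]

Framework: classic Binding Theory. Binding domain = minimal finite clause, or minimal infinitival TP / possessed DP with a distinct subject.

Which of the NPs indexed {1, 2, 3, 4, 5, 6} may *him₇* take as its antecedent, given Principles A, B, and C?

none

*him* is a pronoun, so Principle B applies: it must be free in its binding domain.
Binding domain of *him₇*: the matrix TP, whose subject is Bruno₁.
*Bruno₁* c-commands the pronoun within its binding domain → coindexation would violate Principle B.
*Hamid₂*: the pronoun c-commands this R-expression → coindexation would violate Principle C on *Hamid₂*.
*Samir₃*: the pronoun c-commands this R-expression → coindexation would violate Principle C on *Samir₃*.
*Felix₄*: the pronoun c-commands this R-expression → coindexation would violate Principle C on *Felix₄*.
*[Felix₄'s client]₅*: the pronoun c-commands this R-expression → coindexation would violate Principle C on *[Felix₄'s client]₅*.
*Victor₆*: the pronoun c-commands this R-expression → coindexation would violate Principle C on *Victor₆*.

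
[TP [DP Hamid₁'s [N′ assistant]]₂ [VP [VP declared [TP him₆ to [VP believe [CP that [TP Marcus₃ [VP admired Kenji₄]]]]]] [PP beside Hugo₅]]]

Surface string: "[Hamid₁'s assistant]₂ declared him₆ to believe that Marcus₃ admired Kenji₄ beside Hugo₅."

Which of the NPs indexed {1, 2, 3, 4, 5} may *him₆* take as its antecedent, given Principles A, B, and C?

{1, 5}

*him* is a pronoun, so Principle B applies: it must be free in its binding domain.
Binding domain of *him₆*: the matrix TP, whose subject is [Hamid₁'s assistant]₂.
*Hamid₁* and the pronoun do not c-command one another → neither Principle B nor Principle C is at stake; coindexation permitted.
*[Hamid₁'s assistant]₂* c-commands the pronoun within its binding domain → coindexation would violate Principle B.
*Marcus₃*: the pronoun c-commands this R-expression → coindexation would violate Principle C on *Marcus₃*.
*Kenji₄*: the pronoun c-commands this R-expression → coindexation would violate Principle C on *Kenji₄*.
*Hugo₅* and the pronoun do not c-command one another → neither Principle B nor Principle C is at stake; coindexation permitted.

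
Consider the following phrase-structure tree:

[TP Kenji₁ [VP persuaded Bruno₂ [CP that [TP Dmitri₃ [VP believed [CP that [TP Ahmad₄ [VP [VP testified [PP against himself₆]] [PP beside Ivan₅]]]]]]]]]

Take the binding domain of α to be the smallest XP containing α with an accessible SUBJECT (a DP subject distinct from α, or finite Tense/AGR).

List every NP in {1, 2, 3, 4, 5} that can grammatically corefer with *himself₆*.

{4}

*himself* is an anaphor, so Principle A applies: it must be bound in its binding domain.
Binding domain of *himself₆*: the embedded TP, whose subject is Ahmad₄.
*Kenji₁* c-commands the anaphor but is outside its binding domain → cannot satisfy Principle A.
*Bruno₂* c-commands the anaphor but is outside its binding domain → cannot satisfy Principle A.
*Dmitri₃* c-commands the anaphor but is outside its binding domain → cannot satisfy Principle A.
*Ahmad₄* c-commands the anaphor within its binding domain → licit binder.
*Ivan₅* does not c-command the anaphor → cannot bind it.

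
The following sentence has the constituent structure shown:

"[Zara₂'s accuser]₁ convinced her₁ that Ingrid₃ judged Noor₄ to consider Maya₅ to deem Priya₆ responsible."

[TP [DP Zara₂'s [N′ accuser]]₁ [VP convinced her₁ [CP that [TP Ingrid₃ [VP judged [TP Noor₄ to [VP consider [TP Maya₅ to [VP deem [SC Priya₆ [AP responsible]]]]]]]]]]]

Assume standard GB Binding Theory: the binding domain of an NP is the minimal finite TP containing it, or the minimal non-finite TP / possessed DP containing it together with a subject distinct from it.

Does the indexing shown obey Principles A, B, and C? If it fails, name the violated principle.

The two coindexed NPs are *[Zara₂'s accuser]₁* and *her₁*.
*her₁* is a pronoun. Its binding domain is the matrix TP, whose subject is [Zara₂'s accuser]₁.
*[Zara₂'s accuser]₁* c-commands it within that domain and carries the same index.
The pronoun is locally bound → Principle B violation.

Principle B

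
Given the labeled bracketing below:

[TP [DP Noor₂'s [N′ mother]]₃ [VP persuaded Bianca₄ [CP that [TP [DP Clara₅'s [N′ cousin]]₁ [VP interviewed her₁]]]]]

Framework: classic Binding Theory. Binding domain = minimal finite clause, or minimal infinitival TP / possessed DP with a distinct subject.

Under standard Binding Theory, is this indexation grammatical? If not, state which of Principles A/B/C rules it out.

Principle B

The two coindexed NPs are *[Clara₅'s cousin]₁* and *her₁*.
*her₁* is a pronoun. Its binding domain is the embedded TP, whose subject is [Clara₅'s cousin]₁.
*[Clara₅'s cousin]₁* c-commands it within that domain and carries the same index.
The pronoun is locally bound → Principle B violation.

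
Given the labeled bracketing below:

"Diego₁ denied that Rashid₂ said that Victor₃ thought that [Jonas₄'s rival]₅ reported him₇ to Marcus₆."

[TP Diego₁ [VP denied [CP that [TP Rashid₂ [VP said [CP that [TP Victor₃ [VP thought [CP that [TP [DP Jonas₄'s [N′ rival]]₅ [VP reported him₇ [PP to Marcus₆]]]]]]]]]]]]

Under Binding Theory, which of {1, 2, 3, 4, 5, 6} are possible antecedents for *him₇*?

*him* is a pronoun, so Principle B applies: it must be free in its binding domain.
Binding domain of *him₇*: the embedded TP, whose subject is [Jonas₄'s rival]₅.
*Diego₁* c-commands the pronoun but from outside its binding domain, and is not c-commanded by it → coindexation permitted.
*Rashid₂* c-commands the pronoun but from outside its binding domain, and is not c-commanded by it → coindexation permitted.
*Victor₃* c-commands the pronoun but from outside its binding domain, and is not c-commanded by it → coindexation permitted.
*Jonas₄* and the pronoun do not c-command one another → neither Principle B nor Principle C is at stake; coindexation permitted.
*[Jonas₄'s rival]₅* c-commands the pronoun within its binding domain → coindexation would violate Principle B.
*Marcus₆*: the pronoun c-commands this R-expression → coindexation would violate Principle C on *Marcus₆*.

{1, 2, 3, 4}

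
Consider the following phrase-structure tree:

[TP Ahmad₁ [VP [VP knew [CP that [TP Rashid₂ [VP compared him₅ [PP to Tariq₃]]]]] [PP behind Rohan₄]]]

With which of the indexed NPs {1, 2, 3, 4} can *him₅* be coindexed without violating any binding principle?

{1, 4}

*him* is a pronoun, so Principle B applies: it must be free in its binding domain.
Binding domain of *him₅*: the embedded TP, whose subject is Rashid₂.
*Ahmad₁* c-commands the pronoun but from outside its binding domain, and is not c-commanded by it → coindexation permitted.
*Rashid₂* c-commands the pronoun within its binding domain → coindexation would violate Principle B.
*Tariq₃*: the pronoun c-commands this R-expression → coindexation would violate Principle C on *Tariq₃*.
*Rohan₄* and the pronoun do not c-command one another → neither Principle B nor Principle C is at stake; coindexation permitted.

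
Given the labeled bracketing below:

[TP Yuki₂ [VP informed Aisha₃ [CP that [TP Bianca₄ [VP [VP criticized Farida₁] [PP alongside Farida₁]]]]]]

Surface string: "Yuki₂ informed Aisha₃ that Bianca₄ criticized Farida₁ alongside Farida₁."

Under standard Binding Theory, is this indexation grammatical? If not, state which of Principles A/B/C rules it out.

grammatical

The two coindexed NPs are *Farida₁* and *Farida₁*.
*Farida₁* is an R-expression; no coindexed NP c-commands it, so Principle C holds.
*Farida₁* is an R-expression; *Farida₁* does not c-command it, and no other NP shares its index, so Principle C is satisfied.
All principles are respected.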